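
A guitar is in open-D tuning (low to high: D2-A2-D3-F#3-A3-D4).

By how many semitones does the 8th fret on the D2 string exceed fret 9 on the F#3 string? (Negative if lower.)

D2 at fret 8 → A#2 (MIDI 46); F#3 at fret 9 → D#4 (MIDI 63).
46 − 63 = -17, so the two pitches are 17 semitones apart.

-17 semitones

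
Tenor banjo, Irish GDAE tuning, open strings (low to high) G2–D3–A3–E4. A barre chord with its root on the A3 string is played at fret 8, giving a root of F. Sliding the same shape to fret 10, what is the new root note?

Moving from fret 8 to fret 10 shifts the root by 2 semitones.
F up 2 semitones is G.

G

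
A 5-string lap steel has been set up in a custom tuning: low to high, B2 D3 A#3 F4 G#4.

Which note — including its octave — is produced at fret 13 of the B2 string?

The open B2 string plus 13 semitones: B–C–C#–D–…–A#–B–C.
The walk passes from B into C 2 times, so the octave number goes from 2 to 4.

C4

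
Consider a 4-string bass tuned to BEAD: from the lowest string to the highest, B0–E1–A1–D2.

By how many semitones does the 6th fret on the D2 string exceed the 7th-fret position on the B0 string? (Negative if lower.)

D2 at fret 6 → G♯2 (MIDI 44); B0 at fret 7 → F♯1 (MIDI 30).
44 − 30 = 14, so the two pitches are 14 semitones apart.

14 semitones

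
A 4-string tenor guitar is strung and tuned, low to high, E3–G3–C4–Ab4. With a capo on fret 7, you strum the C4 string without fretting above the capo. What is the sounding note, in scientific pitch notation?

The capo raises the open C4 by 7 semitones to G4; fretting 0 more gives C4 + 7 + 0 = C4 + 7 semitones = G4.

G4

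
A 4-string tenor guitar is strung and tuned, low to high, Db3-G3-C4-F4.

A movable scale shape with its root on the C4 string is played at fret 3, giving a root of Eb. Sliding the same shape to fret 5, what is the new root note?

Moving from fret 3 to fret 5 shifts the root by 2 semitones.
Eb up 2 semitones is F.

F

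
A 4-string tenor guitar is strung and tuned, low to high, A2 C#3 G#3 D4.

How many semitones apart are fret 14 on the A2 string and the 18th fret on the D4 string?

21 semitones

A2 at fret 14 → B3 (MIDI 59); D4 at fret 18 → G#5 (MIDI 80).
59 − 80 = -21, so the two pitches are 21 semitones apart, with G#5 the higher.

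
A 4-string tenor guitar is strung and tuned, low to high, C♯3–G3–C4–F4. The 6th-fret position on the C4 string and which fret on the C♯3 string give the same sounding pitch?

Fret 6 on C4 is MIDI 60 + 6 = 66 (F♯4). On the C♯3 string (open MIDI 49), that pitch is 66 − 49 = fret 17.

17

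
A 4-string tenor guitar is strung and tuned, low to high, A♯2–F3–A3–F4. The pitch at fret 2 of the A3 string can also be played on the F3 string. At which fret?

A3 at fret 2 is A3 + 2 semitones = B3.
The open F3 string is 4 semitones below the open A3, so the same pitch on the F3 string lies at fret 2 + 4 = 6.

6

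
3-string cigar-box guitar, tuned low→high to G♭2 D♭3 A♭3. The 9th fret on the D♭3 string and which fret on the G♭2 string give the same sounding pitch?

16

D♭3 at fret 9 is D♭3 + 9 semitones = B♭3.
The open G♭2 string is 7 semitones below the open D♭3, so the same pitch on the G♭2 string lies at fret 9 + 7 = 16.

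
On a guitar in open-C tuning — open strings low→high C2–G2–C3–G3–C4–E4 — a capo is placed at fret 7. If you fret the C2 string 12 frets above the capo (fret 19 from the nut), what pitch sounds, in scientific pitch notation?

The capo raises the open C2 by 7 semitones to G2; fretting 12 more gives C2 + 7 + 12 = C2 + 19 semitones = G3.

G3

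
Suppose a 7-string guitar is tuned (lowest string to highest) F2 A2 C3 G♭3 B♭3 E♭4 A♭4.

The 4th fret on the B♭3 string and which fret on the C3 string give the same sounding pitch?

B♭3 at fret 4 is B♭3 + 4 semitones = D4.
The open C3 string is 10 semitones below the open B♭3, so the same pitch on the C3 string lies at fret 4 + 10 = 14.

14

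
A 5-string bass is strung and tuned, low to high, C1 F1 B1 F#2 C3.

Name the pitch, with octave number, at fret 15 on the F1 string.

G#2

Each fret is one semitone, so F1 + 15 = G#2.
(Equivalently spelled Ab2.)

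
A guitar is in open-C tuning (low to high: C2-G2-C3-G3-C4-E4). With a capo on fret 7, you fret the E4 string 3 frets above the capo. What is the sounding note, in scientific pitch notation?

The capo raises the open E4 by 7 semitones to B4; fretting 3 more gives E4 + 7 + 3 = E4 + 10 semitones = D5.

D5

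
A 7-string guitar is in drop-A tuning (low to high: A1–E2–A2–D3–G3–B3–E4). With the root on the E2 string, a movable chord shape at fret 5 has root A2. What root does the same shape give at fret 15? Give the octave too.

Moving from fret 5 to fret 15 shifts the root by 10 semitones.
A2 up 10 semitones is G3.

G3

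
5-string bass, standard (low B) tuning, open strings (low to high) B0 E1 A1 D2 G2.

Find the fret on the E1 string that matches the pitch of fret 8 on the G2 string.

23

G2 at fret 8 is G2 + 8 semitones = D♯3.
The open E1 string is 15 semitones below the open G2, so the same pitch on the E1 string lies at fret 8 + 15 = 23.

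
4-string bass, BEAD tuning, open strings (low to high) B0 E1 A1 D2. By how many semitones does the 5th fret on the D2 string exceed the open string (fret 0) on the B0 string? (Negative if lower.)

20 semitones

D2 at fret 5 → G2 (MIDI 43); B0 at fret 0 → B0 (MIDI 23).
43 − 23 = 20, so the two pitches are 20 semitones apart.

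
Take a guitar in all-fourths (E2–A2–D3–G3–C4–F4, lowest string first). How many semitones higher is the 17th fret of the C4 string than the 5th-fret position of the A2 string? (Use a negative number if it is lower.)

C4 at fret 17 → F5 (MIDI 77); A2 at fret 5 → D3 (MIDI 50).
77 − 50 = 27, so the two pitches are 27 semitones apart.

27 semitones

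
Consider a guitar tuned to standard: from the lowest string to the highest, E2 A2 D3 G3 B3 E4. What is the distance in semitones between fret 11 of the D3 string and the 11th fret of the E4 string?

D3 at fret 11 → C#4 (MIDI 61); E4 at fret 11 → D#5 (MIDI 75).
61 − 75 = -14, so the two pitches are 14 semitones apart, with D#5 the higher.

14 semitones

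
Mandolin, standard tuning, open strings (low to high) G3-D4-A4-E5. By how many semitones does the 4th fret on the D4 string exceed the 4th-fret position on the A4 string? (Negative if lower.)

-7 semitones

D4 at fret 4 → F#4 (MIDI 66); A4 at fret 4 → C#5 (MIDI 73).
66 − 73 = -7, so the two pitches are 7 semitones apart.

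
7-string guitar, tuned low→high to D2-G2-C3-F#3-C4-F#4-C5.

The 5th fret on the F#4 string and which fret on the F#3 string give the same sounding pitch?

Fret 5 on F#4 is MIDI 66 + 5 = 71 (B4). On the F#3 string (open MIDI 54), that pitch is 71 − 54 = fret 17.

17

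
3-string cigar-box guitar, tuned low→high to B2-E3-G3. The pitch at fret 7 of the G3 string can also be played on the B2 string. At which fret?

15

G3 at fret 7 is G3 + 7 semitones = D4.
The open B2 string is 8 semitones below the open G3, so the same pitch on the B2 string lies at fret 7 + 8 = 15.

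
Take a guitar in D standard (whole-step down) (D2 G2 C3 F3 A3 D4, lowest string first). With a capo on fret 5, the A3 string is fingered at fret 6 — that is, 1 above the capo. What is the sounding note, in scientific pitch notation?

The capo raises the open A3 by 5 semitones to D4; fretting 1 more gives A3 + 5 + 1 = A3 + 6 semitones = D#4.

D#4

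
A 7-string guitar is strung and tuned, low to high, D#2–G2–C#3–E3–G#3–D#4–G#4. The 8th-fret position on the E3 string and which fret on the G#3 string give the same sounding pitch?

4

E3 at fret 8 is E3 + 8 semitones = C4.
The open G#3 string is 4 semitones above the open E3, so the same pitch on the G#3 string lies at fret 8 − 4 = 4.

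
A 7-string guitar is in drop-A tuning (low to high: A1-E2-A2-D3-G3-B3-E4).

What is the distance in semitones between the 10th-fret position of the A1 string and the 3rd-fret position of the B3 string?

19 semitones

A1 at fret 10 → G2 (MIDI 43); B3 at fret 3 → D4 (MIDI 62).
43 − 62 = -19, so the two pitches are 19 semitones apart, with D4 the higher.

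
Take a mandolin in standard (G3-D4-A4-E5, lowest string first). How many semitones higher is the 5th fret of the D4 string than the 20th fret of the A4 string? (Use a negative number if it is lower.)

D4 at fret 5 → G4 (MIDI 67); A4 at fret 20 → F6 (MIDI 89).
67 − 89 = -22, so the two pitches are 22 semitones apart.

-22 semitones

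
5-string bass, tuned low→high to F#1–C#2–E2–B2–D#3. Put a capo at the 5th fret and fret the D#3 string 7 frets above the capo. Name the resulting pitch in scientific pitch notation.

The capo raises the open D#3 by 5 semitones to G#3; fretting 7 more gives D#3 + 5 + 7 = D#3 + 12 semitones = D#4.
(Also written Eb.)

D#4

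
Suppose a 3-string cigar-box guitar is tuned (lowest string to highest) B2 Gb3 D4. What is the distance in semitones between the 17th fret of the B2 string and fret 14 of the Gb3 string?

B2 at fret 17 → E4 (MIDI 64); Gb3 at fret 14 → Ab4 (MIDI 68).
64 − 68 = -4, so the two pitches are 4 semitones apart, with Ab4 the higher.

4 semitones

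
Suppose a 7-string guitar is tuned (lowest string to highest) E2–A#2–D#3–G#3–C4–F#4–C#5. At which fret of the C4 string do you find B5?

B5 is 23 semitones above the open C4 (C–C#–D–D#–…–A–A#–B), so it sits at fret 23.

23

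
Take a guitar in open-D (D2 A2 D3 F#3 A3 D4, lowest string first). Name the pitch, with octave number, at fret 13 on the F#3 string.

G4

Each fret is one semitone, so F#3 + 13 = G4.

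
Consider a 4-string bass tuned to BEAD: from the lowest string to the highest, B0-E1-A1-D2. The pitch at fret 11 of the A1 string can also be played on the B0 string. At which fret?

A1 at fret 11 is A1 + 11 semitones = G#2.
The open B0 string is 10 semitones below the open A1, so the same pitch on the B0 string lies at fret 11 + 10 = 21.

21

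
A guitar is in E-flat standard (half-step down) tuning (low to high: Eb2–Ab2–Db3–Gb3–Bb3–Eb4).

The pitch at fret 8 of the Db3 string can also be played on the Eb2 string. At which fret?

18

Db3 at fret 8 is Db3 + 8 semitones = A3.
The open Eb2 string is 10 semitones below the open Db3, so the same pitch on the Eb2 string lies at fret 8 + 10 = 18.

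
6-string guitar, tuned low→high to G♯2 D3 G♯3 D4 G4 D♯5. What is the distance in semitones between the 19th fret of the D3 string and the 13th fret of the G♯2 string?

12 semitones

D3 at fret 19 → A4 (MIDI 69); G♯2 at fret 13 → A3 (MIDI 57).
69 − 57 = 12, so the two pitches are 12 semitones apart, with A4 the higher.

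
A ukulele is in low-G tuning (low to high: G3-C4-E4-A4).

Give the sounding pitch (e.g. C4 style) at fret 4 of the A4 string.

C#5

Each fret is one semitone, so A4 + 4 = C#5.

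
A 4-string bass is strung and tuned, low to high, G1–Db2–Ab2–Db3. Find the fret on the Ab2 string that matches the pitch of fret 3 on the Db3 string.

8

Db3 at fret 3 is Db3 + 3 semitones = E3.
The open Ab2 string is 5 semitones below the open Db3, so the same pitch on the Ab2 string lies at fret 3 + 5 = 8.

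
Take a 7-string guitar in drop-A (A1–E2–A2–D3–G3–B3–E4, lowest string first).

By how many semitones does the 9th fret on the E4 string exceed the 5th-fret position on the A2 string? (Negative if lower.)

23 semitones

E4 at fret 9 → C♯5 (MIDI 73); A2 at fret 5 → D3 (MIDI 50).
73 − 50 = 23, so the two pitches are 23 semitones apart.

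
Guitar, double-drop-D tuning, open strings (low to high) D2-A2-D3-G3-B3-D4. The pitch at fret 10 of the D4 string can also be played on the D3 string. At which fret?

22

D4 at fret 10 is D4 + 10 semitones = C5.
The open D3 string is 12 semitones below the open D4, so the same pitch on the D3 string lies at fret 10 + 12 = 22.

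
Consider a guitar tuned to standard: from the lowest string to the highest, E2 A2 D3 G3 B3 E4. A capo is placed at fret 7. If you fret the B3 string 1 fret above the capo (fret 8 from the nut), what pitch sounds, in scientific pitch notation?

G4

The capo raises the open B3 by 7 semitones to F#4; fretting 1 more gives B3 + 7 + 1 = B3 + 8 semitones = G4.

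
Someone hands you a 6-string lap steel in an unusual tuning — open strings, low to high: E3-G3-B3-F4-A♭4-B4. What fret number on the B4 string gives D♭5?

2

D♭5 is 2 semitones above the open B4 (B–C–Db), so it sits at fret 2.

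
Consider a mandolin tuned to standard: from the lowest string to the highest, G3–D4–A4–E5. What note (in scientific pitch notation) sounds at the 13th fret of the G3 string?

G♯4

Each fret is one semitone, so G3 + 13 = G♯4.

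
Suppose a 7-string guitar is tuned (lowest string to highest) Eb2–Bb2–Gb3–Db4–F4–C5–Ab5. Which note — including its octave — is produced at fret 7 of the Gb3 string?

The open Gb3 string plus 7 semitones: Gb–G–Ab–A–Bb–B–C–Db.
The walk passes from B into C once, so the octave number goes from 3 to 4.

Db4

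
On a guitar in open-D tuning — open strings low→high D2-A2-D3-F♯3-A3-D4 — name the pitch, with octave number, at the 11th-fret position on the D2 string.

C♯3

The open D2 string plus 11 semitones: D–D#–E–F–…–B–C–C#.
The walk passes from B into C once, so the octave number goes from 2 to 3.
(Equivalently spelled D♭3.)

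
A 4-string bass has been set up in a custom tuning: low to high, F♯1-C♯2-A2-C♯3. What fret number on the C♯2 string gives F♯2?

5

F♯2 is 5 semitones above the open C♯2 (C#–D–D#–E–F–F#), so it sits at fret 5.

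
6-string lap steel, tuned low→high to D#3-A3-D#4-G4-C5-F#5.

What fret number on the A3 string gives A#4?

A#4 is 13 semitones above the open A3 (A–A#–B–C–…–G#–A–A#), so it sits at fret 13.

13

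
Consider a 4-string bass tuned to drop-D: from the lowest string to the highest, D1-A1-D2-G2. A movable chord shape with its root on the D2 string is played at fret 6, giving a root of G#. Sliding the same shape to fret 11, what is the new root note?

Moving from fret 6 to fret 11 shifts the root by 5 semitones.
G# up 5 semitones is C#.

C#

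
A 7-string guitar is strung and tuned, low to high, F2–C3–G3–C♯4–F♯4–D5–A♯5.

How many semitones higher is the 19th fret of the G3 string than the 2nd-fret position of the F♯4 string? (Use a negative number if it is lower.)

G3 at fret 19 → D5 (MIDI 74); F♯4 at fret 2 → G♯4 (MIDI 68).
74 − 68 = 6, so the two pitches are 6 semitones apart.

6 semitones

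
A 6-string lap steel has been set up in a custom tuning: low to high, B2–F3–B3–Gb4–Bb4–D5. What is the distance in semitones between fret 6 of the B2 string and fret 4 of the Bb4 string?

21 semitones

B2 at fret 6 → F3 (MIDI 53); Bb4 at fret 4 → D5 (MIDI 74).
53 − 74 = -21, so the two pitches are 21 semitones apart, with D5 the higher.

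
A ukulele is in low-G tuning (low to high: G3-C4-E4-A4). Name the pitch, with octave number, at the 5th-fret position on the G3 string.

G3 is MIDI 55. Adding 5 gives 60, which is C4.

C4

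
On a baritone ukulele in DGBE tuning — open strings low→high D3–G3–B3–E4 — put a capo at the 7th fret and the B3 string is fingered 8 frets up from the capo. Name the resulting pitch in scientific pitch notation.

The capo raises the open B3 by 7 semitones to F♯4; fretting 8 more gives B3 + 7 + 8 = B3 + 15 semitones = D5.

D5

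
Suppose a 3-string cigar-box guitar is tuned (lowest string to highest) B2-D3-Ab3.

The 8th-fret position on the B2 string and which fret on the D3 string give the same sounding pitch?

5

B2 at fret 8 is B2 + 8 semitones = G3.
The open D3 string is 3 semitones above the open B2, so the same pitch on the D3 string lies at fret 8 − 3 = 5.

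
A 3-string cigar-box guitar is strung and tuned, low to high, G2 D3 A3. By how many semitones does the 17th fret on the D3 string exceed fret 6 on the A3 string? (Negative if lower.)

4 semitones

D3 at fret 17 → G4 (MIDI 67); A3 at fret 6 → D#4 (MIDI 63).
67 − 63 = 4, so the two pitches are 4 semitones apart.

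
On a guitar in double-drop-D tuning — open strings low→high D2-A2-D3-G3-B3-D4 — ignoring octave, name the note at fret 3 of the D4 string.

Each fret is one semitone, so D4 + 3 = F.

F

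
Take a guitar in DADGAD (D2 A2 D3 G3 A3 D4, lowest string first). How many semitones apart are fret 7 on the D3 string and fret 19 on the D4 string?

D3 at fret 7 → A3 (MIDI 57); D4 at fret 19 → A5 (MIDI 81).
57 − 81 = -24, so the two pitches are 24 semitones apart, with A5 the higher.

24 semitones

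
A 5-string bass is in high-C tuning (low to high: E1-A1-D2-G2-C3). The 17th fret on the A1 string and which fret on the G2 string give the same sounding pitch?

Fret 17 on A1 is MIDI 33 + 17 = 50 (D3). On the G2 string (open MIDI 43), that pitch is 50 − 43 = fret 7.

7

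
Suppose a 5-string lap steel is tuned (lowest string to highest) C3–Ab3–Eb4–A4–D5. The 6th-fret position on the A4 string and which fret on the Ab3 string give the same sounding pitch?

Fret 6 on A4 is MIDI 69 + 6 = 75 (Eb5). On the Ab3 string (open MIDI 56), that pitch is 75 − 56 = fret 19.

19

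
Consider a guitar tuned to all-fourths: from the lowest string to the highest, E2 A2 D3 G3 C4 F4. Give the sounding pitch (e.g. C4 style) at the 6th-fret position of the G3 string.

C#4

The open G3 string plus 6 semitones: G–G#–A–A#–B–C–C#.
The walk passes from B into C once, so the octave number goes from 3 to 4.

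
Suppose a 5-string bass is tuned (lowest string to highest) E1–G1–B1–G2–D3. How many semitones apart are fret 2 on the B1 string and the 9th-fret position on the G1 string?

B1 at fret 2 → C#2 (MIDI 37); G1 at fret 9 → E2 (MIDI 40).
37 − 40 = -3, so the two pitches are 3 semitones apart, with E2 the higher.

3 semitones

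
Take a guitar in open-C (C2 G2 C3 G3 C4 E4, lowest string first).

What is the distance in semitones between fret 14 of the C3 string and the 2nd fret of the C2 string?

24 semitones

C3 at fret 14 → D4 (MIDI 62); C2 at fret 2 → D2 (MIDI 38).
62 − 38 = 24, so the two pitches are 24 semitones apart, with D4 the higher.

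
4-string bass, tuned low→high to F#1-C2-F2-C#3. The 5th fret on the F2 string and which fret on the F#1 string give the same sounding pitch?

16

F2 at fret 5 is F2 + 5 semitones = A#2.
The open F#1 string is 11 semitones below the open F2, so the same pitch on the F#1 string lies at fret 5 + 11 = 16.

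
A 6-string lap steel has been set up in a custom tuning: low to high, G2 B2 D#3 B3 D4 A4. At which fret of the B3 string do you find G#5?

G#5 is 21 semitones above the open B3 (B–C–C#–D–…–F#–G–G#), so it sits at fret 21.

21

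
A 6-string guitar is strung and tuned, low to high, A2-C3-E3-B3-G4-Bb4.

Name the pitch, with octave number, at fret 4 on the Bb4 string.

D5

Each fret is one semitone, so Bb4 + 4 = D5.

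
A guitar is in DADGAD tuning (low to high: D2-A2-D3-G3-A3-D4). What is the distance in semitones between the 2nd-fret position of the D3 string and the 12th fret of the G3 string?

D3 at fret 2 → E3 (MIDI 52); G3 at fret 12 → G4 (MIDI 67).
52 − 67 = -15, so the two pitches are 15 semitones apart, with G4 the higher.

15 semitones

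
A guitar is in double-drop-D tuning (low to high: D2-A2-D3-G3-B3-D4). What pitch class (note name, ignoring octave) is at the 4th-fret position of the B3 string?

Each fret is one semitone, so B3 + 4 = D#.

D#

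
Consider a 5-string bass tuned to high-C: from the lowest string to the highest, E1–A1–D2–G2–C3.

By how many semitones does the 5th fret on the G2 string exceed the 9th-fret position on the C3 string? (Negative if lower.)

G2 at fret 5 → C3 (MIDI 48); C3 at fret 9 → A3 (MIDI 57).
48 − 57 = -9, so the two pitches are 9 semitones apart.

-9 semitones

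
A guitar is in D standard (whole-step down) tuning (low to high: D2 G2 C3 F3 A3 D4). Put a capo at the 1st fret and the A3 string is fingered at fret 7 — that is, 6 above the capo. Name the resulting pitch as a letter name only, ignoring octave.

The capo raises the open A3 by 1 semitone to A#3; fretting 6 more gives A3 + 1 + 6 = A3 + 7 semitones, landing on E.

E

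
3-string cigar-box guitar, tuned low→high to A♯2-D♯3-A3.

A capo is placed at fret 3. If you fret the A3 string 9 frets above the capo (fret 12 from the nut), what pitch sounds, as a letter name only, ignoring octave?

A

The capo raises the open A3 by 3 semitones to C4; fretting 9 more gives A3 + 3 + 9 = A3 + 12 semitones, landing on A.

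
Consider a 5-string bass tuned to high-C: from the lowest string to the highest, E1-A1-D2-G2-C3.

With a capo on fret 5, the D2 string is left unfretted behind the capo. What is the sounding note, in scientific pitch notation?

G2

The capo raises the open D2 by 5 semitones to G2; fretting 0 more gives D2 + 5 + 0 = D2 + 5 semitones = G2.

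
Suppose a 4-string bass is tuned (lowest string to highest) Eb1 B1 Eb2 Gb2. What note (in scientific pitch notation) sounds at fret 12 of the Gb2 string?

Gb3

The open Gb2 string plus 12 semitones: Gb–G–Ab–A–…–E–F–Gb.
The walk passes from B into C once, so the octave number goes from 2 to 3.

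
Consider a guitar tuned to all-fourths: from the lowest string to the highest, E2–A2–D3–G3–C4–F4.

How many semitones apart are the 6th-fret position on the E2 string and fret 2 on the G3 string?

E2 at fret 6 → A#2 (MIDI 46); G3 at fret 2 → A3 (MIDI 57).
46 − 57 = -11, so the two pitches are 11 semitones apart, with A3 the higher.

11 semitones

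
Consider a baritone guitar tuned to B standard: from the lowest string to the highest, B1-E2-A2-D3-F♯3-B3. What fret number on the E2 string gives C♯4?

C♯4 is 21 semitones above the open E2 (E–F–F#–G–…–B–C–C#), so it sits at fret 21.

21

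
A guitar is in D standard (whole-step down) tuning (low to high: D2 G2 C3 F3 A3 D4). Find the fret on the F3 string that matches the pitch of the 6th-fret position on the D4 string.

D4 at fret 6 is D4 + 6 semitones = G♯4.
The open F3 string is 9 semitones below the open D4, so the same pitch on the F3 string lies at fret 6 + 9 = 15.

15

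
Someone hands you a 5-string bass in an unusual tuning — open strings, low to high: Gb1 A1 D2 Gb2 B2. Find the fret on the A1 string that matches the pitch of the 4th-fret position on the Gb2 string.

13

Gb2 at fret 4 is Gb2 + 4 semitones = Bb2.
The open A1 string is 9 semitones below the open Gb2, so the same pitch on the A1 string lies at fret 4 + 9 = 13.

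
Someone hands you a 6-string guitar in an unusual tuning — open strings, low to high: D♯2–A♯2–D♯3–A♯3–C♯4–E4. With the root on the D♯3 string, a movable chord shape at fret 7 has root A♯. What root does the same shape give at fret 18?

Moving from fret 7 to fret 18 shifts the root by 11 semitones.
A♯ up 11 semitones is A.

A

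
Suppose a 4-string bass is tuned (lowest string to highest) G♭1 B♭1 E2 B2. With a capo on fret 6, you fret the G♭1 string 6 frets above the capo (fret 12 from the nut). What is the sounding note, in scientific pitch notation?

The capo raises the open G♭1 by 6 semitones to C2; fretting 6 more gives G♭1 + 6 + 6 = G♭1 + 12 semitones = G♭2.
(Also written F♯.)

G♭2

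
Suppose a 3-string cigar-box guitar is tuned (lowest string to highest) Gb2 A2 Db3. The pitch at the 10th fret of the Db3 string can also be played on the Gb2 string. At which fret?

Fret 10 on Db3 is MIDI 49 + 10 = 59 (B3). On the Gb2 string (open MIDI 42), that pitch is 59 − 42 = fret 17.

17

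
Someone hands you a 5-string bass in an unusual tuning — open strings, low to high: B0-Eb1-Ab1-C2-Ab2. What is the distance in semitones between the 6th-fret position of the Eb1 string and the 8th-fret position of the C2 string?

11 semitones

Eb1 at fret 6 → A1 (MIDI 33); C2 at fret 8 → Ab2 (MIDI 44).
33 − 44 = -11, so the two pitches are 11 semitones apart, with Ab2 the higher.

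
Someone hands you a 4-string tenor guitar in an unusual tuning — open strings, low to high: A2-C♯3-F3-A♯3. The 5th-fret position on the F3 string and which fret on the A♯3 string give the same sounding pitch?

F3 at fret 5 is F3 + 5 semitones = A♯3.
The open A♯3 string is 5 semitones above the open F3, so the same pitch on the A♯3 string lies at fret 5 − 5 = 0.

0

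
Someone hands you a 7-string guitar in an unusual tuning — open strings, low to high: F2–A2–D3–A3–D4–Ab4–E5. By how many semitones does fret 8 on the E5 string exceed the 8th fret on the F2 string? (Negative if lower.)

E5 at fret 8 → C6 (MIDI 84); F2 at fret 8 → Db3 (MIDI 49).
84 − 49 = 35, so the two pitches are 35 semitones apart.

35 semitones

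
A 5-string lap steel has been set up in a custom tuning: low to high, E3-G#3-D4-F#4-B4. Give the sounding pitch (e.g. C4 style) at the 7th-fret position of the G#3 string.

D#4

The open G#3 string plus 7 semitones: G#–A–A#–B–C–C#–D–D#.
The walk passes from B into C once, so the octave number goes from 3 to 4.
(Equivalently spelled Eb4.)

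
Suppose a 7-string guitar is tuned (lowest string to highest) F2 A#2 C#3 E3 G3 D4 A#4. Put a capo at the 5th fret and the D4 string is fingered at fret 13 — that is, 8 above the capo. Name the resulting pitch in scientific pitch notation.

The capo raises the open D4 by 5 semitones to G4; fretting 8 more gives D4 + 5 + 8 = D4 + 13 semitones = D#5.
(Also written Eb.)

D#5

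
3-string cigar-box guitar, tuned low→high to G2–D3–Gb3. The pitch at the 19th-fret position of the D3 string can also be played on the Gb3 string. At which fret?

15

Fret 19 on D3 is MIDI 50 + 19 = 69 (A4). On the Gb3 string (open MIDI 54), that pitch is 69 − 54 = fret 15.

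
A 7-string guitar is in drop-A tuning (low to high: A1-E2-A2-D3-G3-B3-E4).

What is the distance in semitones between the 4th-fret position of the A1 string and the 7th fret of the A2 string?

A1 at fret 4 → C♯2 (MIDI 37); A2 at fret 7 → E3 (MIDI 52).
37 − 52 = -15, so the two pitches are 15 semitones apart, with E3 the higher.

15 semitones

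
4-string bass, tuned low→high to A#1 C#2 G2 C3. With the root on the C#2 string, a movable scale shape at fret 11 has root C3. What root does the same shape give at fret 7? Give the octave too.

Moving from fret 11 to fret 7 shifts the root by -4 semitones.
C3 down 4 semitones is G#2.

G#2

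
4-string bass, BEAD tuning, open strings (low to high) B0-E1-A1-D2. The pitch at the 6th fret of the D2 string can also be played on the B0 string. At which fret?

21

D2 at fret 6 is D2 + 6 semitones = G#2.
The open B0 string is 15 semitones below the open D2, so the same pitch on the B0 string lies at fret 6 + 15 = 21.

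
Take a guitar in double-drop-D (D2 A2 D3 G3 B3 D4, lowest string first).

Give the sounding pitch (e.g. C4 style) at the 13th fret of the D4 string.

D♯5

The open D4 string plus 13 semitones: D–D#–E–F–…–C#–D–D#.
The walk passes from B into C once, so the octave number goes from 4 to 5.
(Equivalently spelled E♭5.)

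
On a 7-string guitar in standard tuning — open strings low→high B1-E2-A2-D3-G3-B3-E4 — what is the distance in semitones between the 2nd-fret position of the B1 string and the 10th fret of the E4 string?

37 semitones

B1 at fret 2 → C#2 (MIDI 37); E4 at fret 10 → D5 (MIDI 74).
37 − 74 = -37, so the two pitches are 37 semitones apart, with D5 the higher.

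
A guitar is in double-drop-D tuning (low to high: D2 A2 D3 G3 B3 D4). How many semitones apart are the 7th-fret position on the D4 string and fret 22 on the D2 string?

9 semitones

D4 at fret 7 → A4 (MIDI 69); D2 at fret 22 → C4 (MIDI 60).
69 − 60 = 9, so the two pitches are 9 semitones apart, with A4 the higher.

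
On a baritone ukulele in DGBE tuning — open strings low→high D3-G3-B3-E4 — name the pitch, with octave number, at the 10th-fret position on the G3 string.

F4

Each fret is one semitone, so G3 + 10 = F4.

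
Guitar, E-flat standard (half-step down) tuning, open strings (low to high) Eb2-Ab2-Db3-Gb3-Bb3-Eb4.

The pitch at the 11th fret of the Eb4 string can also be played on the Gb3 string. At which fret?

Fret 11 on Eb4 is MIDI 63 + 11 = 74 (D5). On the Gb3 string (open MIDI 54), that pitch is 74 − 54 = fret 20.

20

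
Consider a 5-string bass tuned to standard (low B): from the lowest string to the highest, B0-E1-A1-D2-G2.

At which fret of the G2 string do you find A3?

A3 is 14 semitones above the open G2 (G–G#–A–A#–…–G–G#–A), so it sits at fret 14.

14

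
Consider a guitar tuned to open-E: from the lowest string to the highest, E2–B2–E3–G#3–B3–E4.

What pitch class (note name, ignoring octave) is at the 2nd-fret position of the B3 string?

C#

Each fret is one semitone, so B3 + 2 = C#.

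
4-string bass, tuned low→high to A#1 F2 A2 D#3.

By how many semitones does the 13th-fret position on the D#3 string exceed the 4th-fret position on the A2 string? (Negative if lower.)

D#3 at fret 13 → E4 (MIDI 64); A2 at fret 4 → C#3 (MIDI 49).
64 − 49 = 15, so the two pitches are 15 semitones apart.

15 semitones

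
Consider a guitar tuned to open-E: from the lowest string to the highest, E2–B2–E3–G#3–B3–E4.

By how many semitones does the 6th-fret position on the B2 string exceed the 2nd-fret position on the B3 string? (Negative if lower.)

-8 semitones

B2 at fret 6 → F3 (MIDI 53); B3 at fret 2 → C#4 (MIDI 61).
53 − 61 = -8, so the two pitches are 8 semitones apart.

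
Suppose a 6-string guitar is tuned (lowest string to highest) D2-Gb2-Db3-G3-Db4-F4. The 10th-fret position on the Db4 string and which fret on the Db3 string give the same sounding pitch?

Db4 at fret 10 is Db4 + 10 semitones = B4.
The open Db3 string is 12 semitones below the open Db4, so the same pitch on the Db3 string lies at fret 10 + 12 = 22.

22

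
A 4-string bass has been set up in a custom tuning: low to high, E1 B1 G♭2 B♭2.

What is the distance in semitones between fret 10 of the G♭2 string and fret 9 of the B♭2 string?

G♭2 at fret 10 → E3 (MIDI 52); B♭2 at fret 9 → G3 (MIDI 55).
52 − 55 = -3, so the two pitches are 3 semitones apart, with G3 the higher.

3 semitones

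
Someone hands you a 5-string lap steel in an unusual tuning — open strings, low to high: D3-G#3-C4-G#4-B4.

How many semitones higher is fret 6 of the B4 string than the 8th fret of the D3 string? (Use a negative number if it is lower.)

B4 at fret 6 → F5 (MIDI 77); D3 at fret 8 → A#3 (MIDI 58).
77 − 58 = 19, so the two pitches are 19 semitones apart.

19 semitones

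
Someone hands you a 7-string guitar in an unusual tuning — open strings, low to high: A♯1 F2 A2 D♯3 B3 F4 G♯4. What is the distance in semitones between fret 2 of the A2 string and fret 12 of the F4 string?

30 semitones

A2 at fret 2 → B2 (MIDI 47); F4 at fret 12 → F5 (MIDI 77).
47 − 77 = -30, so the two pitches are 30 semitones apart, with F5 the higher.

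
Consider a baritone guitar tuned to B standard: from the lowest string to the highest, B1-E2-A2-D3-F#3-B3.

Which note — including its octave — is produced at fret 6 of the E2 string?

The open E2 string plus 6 semitones: E–F–F#–G–G#–A–A#.
No B→C boundary is crossed, so the octave stays at 2.

A#2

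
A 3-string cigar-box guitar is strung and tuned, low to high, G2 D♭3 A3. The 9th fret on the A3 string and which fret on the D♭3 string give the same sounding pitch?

17

Fret 9 on A3 is MIDI 57 + 9 = 66 (G♭4). On the D♭3 string (open MIDI 49), that pitch is 66 − 49 = fret 17.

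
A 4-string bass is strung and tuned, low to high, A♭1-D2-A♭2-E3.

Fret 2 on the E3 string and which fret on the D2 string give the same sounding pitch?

16

Fret 2 on E3 is MIDI 52 + 2 = 54 (G♭3). On the D2 string (open MIDI 38), that pitch is 54 − 38 = fret 16.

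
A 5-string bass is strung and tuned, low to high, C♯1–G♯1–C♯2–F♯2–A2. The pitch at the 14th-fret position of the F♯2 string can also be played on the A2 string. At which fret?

11

Fret 14 on F♯2 is MIDI 42 + 14 = 56 (G♯3). On the A2 string (open MIDI 45), that pitch is 56 − 45 = fret 11.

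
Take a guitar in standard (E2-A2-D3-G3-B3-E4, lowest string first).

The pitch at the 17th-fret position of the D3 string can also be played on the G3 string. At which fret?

12

D3 at fret 17 is D3 + 17 semitones = G4.
The open G3 string is 5 semitones above the open D3, so the same pitch on the G3 string lies at fret 17 − 5 = 12.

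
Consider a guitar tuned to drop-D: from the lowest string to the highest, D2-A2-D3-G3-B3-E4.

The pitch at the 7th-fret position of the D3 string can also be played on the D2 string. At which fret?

19

D3 at fret 7 is D3 + 7 semitones = A3.
The open D2 string is 12 semitones below the open D3, so the same pitch on the D2 string lies at fret 7 + 12 = 19.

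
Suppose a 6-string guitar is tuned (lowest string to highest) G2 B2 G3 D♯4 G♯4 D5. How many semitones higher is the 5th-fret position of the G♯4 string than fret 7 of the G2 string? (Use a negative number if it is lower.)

23 semitones

G♯4 at fret 5 → C♯5 (MIDI 73); G2 at fret 7 → D3 (MIDI 50).
73 − 50 = 23, so the two pitches are 23 semitones apart.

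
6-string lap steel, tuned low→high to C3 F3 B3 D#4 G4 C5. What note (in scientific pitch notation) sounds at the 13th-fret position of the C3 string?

C#4

C3 is MIDI 48. Adding 13 gives 61, which is C#4.
(Equivalently spelled Db4.)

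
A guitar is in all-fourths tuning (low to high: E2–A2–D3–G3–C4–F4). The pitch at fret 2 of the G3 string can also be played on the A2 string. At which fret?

12

G3 at fret 2 is G3 + 2 semitones = A3.
The open A2 string is 10 semitones below the open G3, so the same pitch on the A2 string lies at fret 2 + 10 = 12.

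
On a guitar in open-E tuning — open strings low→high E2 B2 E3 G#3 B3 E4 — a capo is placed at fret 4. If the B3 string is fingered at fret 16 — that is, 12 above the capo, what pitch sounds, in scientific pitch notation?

D#5

The capo raises the open B3 by 4 semitones to D#4; fretting 12 more gives B3 + 4 + 12 = B3 + 16 semitones = D#5.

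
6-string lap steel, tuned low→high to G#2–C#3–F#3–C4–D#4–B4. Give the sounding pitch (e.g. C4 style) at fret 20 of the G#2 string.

E4

The open G#2 string plus 20 semitones: G#–A–A#–B–…–D–D#–E.
The walk passes from B into C 2 times, so the octave number goes from 2 to 4.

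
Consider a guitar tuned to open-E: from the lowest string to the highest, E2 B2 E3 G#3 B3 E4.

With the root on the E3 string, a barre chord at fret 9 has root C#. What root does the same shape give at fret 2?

F#

Moving from fret 9 to fret 2 shifts the root by -7 semitones.
C# down 7 semitones is F#.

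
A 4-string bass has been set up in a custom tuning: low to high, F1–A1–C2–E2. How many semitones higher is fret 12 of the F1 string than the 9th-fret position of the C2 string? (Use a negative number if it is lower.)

F1 at fret 12 → F2 (MIDI 41); C2 at fret 9 → A2 (MIDI 45).
41 − 45 = -4, so the two pitches are 4 semitones apart.

-4 semitones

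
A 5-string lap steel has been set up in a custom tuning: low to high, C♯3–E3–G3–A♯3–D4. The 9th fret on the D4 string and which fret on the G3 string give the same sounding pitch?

16

D4 at fret 9 is D4 + 9 semitones = B4.
The open G3 string is 7 semitones below the open D4, so the same pitch on the G3 string lies at fret 9 + 7 = 16.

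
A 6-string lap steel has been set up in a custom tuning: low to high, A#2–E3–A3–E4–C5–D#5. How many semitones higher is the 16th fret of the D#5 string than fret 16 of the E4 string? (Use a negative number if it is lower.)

11 semitones

D#5 at fret 16 → G6 (MIDI 91); E4 at fret 16 → G#5 (MIDI 80).
91 − 80 = 11, so the two pitches are 11 semitones apart.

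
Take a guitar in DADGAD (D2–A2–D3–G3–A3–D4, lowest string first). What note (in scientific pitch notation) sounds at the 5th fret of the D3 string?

The open D3 string plus 5 semitones: D–D#–E–F–F#–G.
No B→C boundary is crossed, so the octave stays at 3.

G3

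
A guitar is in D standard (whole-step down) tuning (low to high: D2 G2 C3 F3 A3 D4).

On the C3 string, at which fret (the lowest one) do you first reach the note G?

7

From C3, count semitones up the chromatic scale until reaching G: C–C#–D–D#–E–F–F#–G — 7 steps.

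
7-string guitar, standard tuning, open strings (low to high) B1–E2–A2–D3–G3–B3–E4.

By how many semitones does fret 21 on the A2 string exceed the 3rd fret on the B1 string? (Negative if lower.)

28 semitones

A2 at fret 21 → F♯4 (MIDI 66); B1 at fret 3 → D2 (MIDI 38).
66 − 38 = 28, so the two pitches are 28 semitones apart.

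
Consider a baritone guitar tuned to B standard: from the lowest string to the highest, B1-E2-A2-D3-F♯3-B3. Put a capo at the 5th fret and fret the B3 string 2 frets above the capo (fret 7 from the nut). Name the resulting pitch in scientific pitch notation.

The capo raises the open B3 by 5 semitones to E4; fretting 2 more gives B3 + 5 + 2 = B3 + 7 semitones = F♯4.
(Also written G♭.)

F♯4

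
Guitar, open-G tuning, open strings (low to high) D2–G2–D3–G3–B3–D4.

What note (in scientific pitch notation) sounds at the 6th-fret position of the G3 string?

Each fret is one semitone, so G3 + 6 = C♯4.

C♯4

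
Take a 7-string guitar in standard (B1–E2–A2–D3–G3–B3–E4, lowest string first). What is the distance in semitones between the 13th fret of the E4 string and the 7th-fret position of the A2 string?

E4 at fret 13 → F5 (MIDI 77); A2 at fret 7 → E3 (MIDI 52).
77 − 52 = 25, so the two pitches are 25 semitones apart, with F5 the higher.

25 semitones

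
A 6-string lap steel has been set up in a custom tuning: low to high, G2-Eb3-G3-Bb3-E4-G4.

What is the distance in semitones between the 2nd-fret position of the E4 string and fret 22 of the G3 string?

E4 at fret 2 → Gb4 (MIDI 66); G3 at fret 22 → F5 (MIDI 77).
66 − 77 = -11, so the two pitches are 11 semitones apart, with F5 the higher.

11 semitones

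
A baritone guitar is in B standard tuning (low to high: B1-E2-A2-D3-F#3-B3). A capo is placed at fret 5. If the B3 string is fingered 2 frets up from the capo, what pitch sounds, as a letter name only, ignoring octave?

The capo raises the open B3 by 5 semitones to E4; fretting 2 more gives B3 + 5 + 2 = B3 + 7 semitones, landing on F#.
(Also written Gb.)

F#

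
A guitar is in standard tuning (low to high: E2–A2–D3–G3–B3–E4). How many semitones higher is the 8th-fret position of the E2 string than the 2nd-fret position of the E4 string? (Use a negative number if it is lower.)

-18 semitones

E2 at fret 8 → C3 (MIDI 48); E4 at fret 2 → F♯4 (MIDI 66).
48 − 66 = -18, so the two pitches are 18 semitones apart.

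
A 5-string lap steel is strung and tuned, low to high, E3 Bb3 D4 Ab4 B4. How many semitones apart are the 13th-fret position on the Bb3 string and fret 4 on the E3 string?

Bb3 at fret 13 → B4 (MIDI 71); E3 at fret 4 → Ab3 (MIDI 56).
71 − 56 = 15, so the two pitches are 15 semitones apart, with B4 the higher.

15 semitones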